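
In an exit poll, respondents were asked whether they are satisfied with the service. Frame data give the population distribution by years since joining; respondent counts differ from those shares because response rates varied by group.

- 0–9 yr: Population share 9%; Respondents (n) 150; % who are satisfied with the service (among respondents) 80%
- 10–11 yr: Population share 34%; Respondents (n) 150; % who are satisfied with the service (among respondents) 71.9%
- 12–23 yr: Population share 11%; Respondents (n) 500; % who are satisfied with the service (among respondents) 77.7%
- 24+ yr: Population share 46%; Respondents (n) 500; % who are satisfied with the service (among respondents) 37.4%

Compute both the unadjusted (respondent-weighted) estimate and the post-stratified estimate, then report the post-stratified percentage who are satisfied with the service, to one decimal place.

57.4%

Unadjusted (pooled respondent) estimate weights by respondent counts:
  (150/1300)×80 + (150/1300)×71.9 + (500/1300)×77.7 + (500/1300)×37.4 = 61.7962%
Post-stratified estimate weights by population shares:
  0.09×80 + 0.34×71.9 + 0.11×77.7 + 0.46×37.4 = 57.397%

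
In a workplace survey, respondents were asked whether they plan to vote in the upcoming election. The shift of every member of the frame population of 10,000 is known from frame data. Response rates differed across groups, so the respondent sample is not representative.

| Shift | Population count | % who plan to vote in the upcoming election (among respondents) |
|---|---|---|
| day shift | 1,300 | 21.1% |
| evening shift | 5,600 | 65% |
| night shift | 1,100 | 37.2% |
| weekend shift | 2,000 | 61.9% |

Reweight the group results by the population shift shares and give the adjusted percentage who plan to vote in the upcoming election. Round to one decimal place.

55.6%

Reweight to the known shift distribution:
  day shift: (1,300/10,000) × 21.1 = 2.743
  evening shift: (5,600/10,000) × 65 = 36.4
  night shift: (1,100/10,000) × 37.2 = 4.092
  weekend shift: (2,000/10,000) × 61.9 = 12.38
Post-stratified estimate = 55.615 → 55.6%.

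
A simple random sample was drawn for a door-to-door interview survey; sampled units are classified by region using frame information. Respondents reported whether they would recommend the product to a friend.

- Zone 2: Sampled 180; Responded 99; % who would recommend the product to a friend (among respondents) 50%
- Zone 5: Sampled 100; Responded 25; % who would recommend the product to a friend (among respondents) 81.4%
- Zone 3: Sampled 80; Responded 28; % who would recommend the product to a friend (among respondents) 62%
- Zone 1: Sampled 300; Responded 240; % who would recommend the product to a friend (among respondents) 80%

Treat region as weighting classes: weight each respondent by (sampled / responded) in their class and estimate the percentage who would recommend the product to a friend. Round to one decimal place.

69.8%

Class response rates: Zone 2 99/180 = 55%, Zone 5 25/100 = 25%, Zone 3 28/80 = 35%, Zone 1 240/300 = 80%.
Weighting each respondent by the inverse class response rate inflates each class back to its sampled size, so the class weight is n_sampled:
  Zone 2: 180 × 50 = 9000
  Zone 5: 100 × 81.4 = 8140
  Zone 3: 80 × 62 = 4960
  Zone 1: 300 × 80 = 24,000
Adjusted estimate = 46,100 / 660 = 69.8485 → 69.8%.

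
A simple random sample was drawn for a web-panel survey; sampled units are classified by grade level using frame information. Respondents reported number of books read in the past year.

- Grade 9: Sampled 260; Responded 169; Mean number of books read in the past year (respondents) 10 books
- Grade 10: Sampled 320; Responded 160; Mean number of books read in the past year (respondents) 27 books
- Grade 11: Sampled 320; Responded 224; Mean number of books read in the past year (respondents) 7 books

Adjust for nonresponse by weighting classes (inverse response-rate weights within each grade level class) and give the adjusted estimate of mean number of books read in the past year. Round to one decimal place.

Class response rates: Grade 9 169/260 = 65%, Grade 10 160/320 = 50%, Grade 11 224/320 = 70%.
Inverse-response-rate weighting restores each class to its sampled count, so class totals weight by n_sampled:
  Grade 9: 260 × 10 = 2600
  Grade 10: 320 × 27 = 8640
  Grade 11: 320 × 7 = 2240
Adjusted estimate = 13,480 / 900 = 14.9778 → 15.0.

15.0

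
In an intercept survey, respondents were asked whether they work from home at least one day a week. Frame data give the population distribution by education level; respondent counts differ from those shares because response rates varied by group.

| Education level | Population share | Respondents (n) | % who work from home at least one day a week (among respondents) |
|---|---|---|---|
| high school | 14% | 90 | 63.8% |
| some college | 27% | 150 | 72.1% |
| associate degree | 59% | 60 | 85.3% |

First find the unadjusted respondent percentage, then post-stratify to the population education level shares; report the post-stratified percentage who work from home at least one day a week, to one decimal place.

Unadjusted (pooled respondent) estimate weights by respondent counts:
  (90/300)×63.8 + (150/300)×72.1 + (60/300)×85.3 = 72.25%
Reweighting by population education level shares:
  0.14×63.8 + 0.27×72.1 + 0.59×85.3 = 78.726%

78.7%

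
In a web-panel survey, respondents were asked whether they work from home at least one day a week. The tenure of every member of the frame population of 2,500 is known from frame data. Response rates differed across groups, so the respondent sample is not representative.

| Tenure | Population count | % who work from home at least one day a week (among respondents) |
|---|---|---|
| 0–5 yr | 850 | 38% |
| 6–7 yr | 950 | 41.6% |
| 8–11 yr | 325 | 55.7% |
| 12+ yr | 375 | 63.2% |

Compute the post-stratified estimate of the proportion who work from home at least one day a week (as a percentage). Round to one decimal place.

Reweight to the known tenure distribution:
  0–5 yr: (850/2,500) × 38 = 12.92
  6–7 yr: (950/2,500) × 41.6 = 15.808
  8–11 yr: (325/2,500) × 55.7 = 7.241
  12+ yr: (375/2,500) × 63.2 = 9.48
Post-stratified estimate = 45.449 → 45.4%.

45.4%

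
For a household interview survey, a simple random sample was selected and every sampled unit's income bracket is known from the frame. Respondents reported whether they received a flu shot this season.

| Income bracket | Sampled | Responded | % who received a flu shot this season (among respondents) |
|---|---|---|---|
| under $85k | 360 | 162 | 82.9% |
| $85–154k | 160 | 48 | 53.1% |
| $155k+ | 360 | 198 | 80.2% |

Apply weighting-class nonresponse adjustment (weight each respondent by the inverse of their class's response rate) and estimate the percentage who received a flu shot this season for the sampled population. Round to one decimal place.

Class response rates: under $85k 162/360 = 45%, $85–154k 48/160 = 30%, $155k+ 198/360 = 55%.
Each respondent's weight = sampled/responded in their class; summing within a class gives n_sampled, so:
  under $85k: 360 × 82.9 = 29844
  $85–154k: 160 × 53.1 = 8496
  $155k+: 360 × 80.2 = 28,872
Adjusted estimate = 67,212 / 880 = 76.3773 → 76.4%.

76.4%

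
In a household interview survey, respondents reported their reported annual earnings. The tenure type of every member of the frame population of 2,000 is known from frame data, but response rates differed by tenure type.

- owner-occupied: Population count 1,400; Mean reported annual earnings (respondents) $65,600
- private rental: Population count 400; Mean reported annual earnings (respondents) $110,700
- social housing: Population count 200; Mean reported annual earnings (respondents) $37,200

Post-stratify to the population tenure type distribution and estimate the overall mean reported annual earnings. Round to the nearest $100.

Post-stratification weights by population share, not respondent share:
  owner-occupied: (1,400/2,000) × 65,600 = 45,920
  private rental: (400/2,000) × 110,700 = 22,140
  social housing: (200/2,000) × 37,200 = 3720
Post-stratified estimate = 71,780 → $71,800.

$71,800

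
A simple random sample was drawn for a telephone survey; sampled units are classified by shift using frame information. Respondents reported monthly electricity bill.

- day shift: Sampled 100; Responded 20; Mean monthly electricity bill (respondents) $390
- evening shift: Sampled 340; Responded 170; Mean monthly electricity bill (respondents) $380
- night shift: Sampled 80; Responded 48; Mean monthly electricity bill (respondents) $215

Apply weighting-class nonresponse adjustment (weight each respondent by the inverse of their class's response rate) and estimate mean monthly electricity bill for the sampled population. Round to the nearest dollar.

$357

Class response rates: day shift 20/100 = 20%, evening shift 170/340 = 50%, night shift 48/80 = 60%.
Each respondent's weight = sampled/responded in their class; summing within a class gives n_sampled, so:
  day shift: 100 × 390 = 39,000
  evening shift: 340 × 380 = 129,200
  night shift: 80 × 215 = 17,200
Adjusted estimate = 185,400 / 520 = 356.538 → $357.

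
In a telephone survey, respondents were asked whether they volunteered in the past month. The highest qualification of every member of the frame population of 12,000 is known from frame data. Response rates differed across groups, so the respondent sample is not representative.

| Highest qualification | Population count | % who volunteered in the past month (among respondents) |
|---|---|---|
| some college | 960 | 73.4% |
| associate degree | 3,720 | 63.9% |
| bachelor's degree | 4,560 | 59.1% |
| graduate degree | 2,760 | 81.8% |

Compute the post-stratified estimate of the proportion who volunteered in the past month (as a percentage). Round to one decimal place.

67.0%

Reweight to the known highest qualification distribution:
  some college: (960/12,000) × 73.4 = 5.872
  associate degree: (3,720/12,000) × 63.9 = 19.809
  bachelor's degree: (4,560/12,000) × 59.1 = 22.458
  graduate degree: (2,760/12,000) × 81.8 = 18.814
Post-stratified estimate = 66.953 → 67.0%.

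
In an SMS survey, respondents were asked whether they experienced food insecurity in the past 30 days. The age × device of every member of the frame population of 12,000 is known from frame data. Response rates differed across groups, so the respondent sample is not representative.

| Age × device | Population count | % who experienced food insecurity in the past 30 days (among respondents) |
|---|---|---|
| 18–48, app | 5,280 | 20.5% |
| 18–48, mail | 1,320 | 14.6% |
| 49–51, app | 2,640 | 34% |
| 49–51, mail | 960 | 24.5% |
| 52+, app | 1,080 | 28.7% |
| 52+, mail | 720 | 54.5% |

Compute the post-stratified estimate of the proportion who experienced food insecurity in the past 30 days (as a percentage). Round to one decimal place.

25.9%

Reweight to the known age × device distribution:
  18–48, app: (5,280/12,000) × 20.5 = 9.02
  18–48, mail: (1,320/12,000) × 14.6 = 1.606
  49–51, app: (2,640/12,000) × 34 = 7.48
  49–51, mail: (960/12,000) × 24.5 = 1.96
  52+, app: (1,080/12,000) × 28.7 = 2.583
  52+, mail: (720/12,000) × 54.5 = 3.27
Post-stratified estimate = 25.919 → 25.9%.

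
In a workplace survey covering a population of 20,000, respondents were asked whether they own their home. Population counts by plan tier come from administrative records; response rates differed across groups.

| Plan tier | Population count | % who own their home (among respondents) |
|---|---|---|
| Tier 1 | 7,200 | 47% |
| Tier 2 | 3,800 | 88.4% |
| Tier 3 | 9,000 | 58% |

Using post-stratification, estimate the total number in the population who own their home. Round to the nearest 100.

12,000

Estimated count per cell = population count × respondent percentage:
  Tier 1: 7,200 × 47% = 3384
  Tier 2: 3,800 × 88.4% = 3359.2
  Tier 3: 9,000 × 58% = 5220
Estimated total = 11963.2 → 12,000.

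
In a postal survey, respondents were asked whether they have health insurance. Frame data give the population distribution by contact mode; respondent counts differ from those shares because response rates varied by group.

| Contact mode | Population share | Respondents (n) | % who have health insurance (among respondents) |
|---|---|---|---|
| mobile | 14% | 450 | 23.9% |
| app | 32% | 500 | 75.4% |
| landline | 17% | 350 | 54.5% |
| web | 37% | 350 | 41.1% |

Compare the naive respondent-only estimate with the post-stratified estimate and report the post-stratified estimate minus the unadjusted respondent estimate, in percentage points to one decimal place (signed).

Naive respondent-only estimate (weights = respondent counts):
  (450/1650)×23.9 + (500/1650)×75.4 + (350/1650)×54.5 + (350/1650)×41.1 = 49.6455%
Post-stratifying to population shares instead:
  0.14×23.9 + 0.32×75.4 + 0.17×54.5 + 0.37×41.1 = 51.946%
Difference = 51.946 − 49.6455 = 2.3005 pp.

+2.3 percentage points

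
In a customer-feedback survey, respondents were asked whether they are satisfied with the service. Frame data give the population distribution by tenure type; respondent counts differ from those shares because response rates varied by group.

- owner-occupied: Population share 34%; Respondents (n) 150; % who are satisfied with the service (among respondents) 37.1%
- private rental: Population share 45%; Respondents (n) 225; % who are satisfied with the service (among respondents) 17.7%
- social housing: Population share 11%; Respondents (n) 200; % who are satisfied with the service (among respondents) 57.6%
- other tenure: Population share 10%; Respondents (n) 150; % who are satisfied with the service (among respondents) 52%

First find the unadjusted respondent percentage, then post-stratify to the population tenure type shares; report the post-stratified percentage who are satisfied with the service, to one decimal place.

Without adjustment, the pooled respondent share is:
  (150/725)×37.1 + (225/725)×17.7 + (200/725)×57.6 + (150/725)×52 = 39.8172%
Post-stratifying to population shares instead:
  0.34×37.1 + 0.45×17.7 + 0.11×57.6 + 0.1×52 = 32.115%

32.1%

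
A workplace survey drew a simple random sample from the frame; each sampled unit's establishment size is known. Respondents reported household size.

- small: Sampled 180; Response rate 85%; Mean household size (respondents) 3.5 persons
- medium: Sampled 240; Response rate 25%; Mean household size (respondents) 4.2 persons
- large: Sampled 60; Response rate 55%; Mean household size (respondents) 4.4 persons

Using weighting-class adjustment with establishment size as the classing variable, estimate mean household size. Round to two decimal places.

Weighting each respondent by the inverse class response rate inflates each class back to its sampled size, so the class weight is n_sampled:
  small: 180 × 3.5 = 630
  medium: 240 × 4.2 = 1008
  large: 60 × 4.4 = 264
Adjusted estimate = 1902 / 480 = 3.9625 → 3.96.

3.96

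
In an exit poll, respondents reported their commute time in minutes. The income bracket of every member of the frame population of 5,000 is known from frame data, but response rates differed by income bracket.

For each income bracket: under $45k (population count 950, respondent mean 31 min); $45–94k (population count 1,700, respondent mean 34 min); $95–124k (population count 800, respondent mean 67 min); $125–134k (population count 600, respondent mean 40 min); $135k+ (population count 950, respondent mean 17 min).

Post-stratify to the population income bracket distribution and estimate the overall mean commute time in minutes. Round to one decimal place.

36.2

Reweight to the known income bracket distribution:
  under $45k: (950/5,000) × 31 = 5.89
  $45–94k: (1,700/5,000) × 34 = 11.56
  $95–124k: (800/5,000) × 67 = 10.72
  $125–134k: (600/5,000) × 40 = 4.8
  $135k+: (950/5,000) × 17 = 3.23
Post-stratified estimate = 36.2 → 36.2.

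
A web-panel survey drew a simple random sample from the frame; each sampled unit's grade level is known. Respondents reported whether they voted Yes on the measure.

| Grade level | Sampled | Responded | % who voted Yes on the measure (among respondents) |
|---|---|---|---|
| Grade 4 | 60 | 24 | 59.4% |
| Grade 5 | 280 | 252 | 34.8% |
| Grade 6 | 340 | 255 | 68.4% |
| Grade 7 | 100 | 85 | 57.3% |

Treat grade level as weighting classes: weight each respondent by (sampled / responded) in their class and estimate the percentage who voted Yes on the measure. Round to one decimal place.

54.2%

Response rates by class: Grade 4 24/60 = 40%, Grade 5 252/280 = 90%, Grade 6 255/340 = 75%, Grade 7 85/100 = 85%.
Inverse-response-rate weighting restores each class to its sampled count, so class totals weight by n_sampled:
  Grade 4: 60 × 59.4 = 3564
  Grade 5: 280 × 34.8 = 9744
  Grade 6: 340 × 68.4 = 23256
  Grade 7: 100 × 57.3 = 5730
Adjusted estimate = 42,294 / 780 = 54.2231 → 54.2%.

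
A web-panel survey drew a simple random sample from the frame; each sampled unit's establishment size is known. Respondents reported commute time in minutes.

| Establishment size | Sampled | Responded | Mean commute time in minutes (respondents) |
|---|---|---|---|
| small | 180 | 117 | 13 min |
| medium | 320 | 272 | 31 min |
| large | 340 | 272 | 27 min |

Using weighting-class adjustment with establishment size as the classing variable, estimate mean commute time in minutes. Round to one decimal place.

Response rates by class: small 117/180 = 65%, medium 272/320 = 85%, large 272/340 = 80%.
Each respondent's weight = sampled/responded in their class; summing within a class gives n_sampled, so:
  small: 180 × 13 = 2340
  medium: 320 × 31 = 9920
  large: 340 × 27 = 9180
Adjusted estimate = 21,440 / 840 = 25.5238 → 25.5.

25.5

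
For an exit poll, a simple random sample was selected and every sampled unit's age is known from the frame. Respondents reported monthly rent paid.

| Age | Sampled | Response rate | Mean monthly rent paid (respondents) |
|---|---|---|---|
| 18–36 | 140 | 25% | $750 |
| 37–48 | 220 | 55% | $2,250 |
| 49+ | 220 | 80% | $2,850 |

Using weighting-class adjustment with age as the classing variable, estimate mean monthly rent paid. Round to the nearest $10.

$2,120

With weight = n_sampled/n_responded per class, the weighted class total is n_sampled:
  18–36: 140 × 750 = 105,000
  37–48: 220 × 2250 = 495,000
  49+: 220 × 2850 = 627,000
Adjusted estimate = 1,227,000 / 580 = 2115.52 → $2,120.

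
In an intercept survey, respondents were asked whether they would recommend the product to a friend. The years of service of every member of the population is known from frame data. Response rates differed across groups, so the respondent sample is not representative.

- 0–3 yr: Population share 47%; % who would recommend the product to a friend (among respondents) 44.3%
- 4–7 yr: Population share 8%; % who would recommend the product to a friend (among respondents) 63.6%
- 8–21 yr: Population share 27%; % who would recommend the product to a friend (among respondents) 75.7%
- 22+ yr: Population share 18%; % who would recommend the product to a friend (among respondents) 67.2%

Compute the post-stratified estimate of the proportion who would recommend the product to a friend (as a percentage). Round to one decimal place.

58.4%

Weight each group's respondent value by its population share:
  0–3 yr: 0.47 × 44.3 = 20.821
  4–7 yr: 0.08 × 63.6 = 5.088
  8–21 yr: 0.27 × 75.7 = 20.439
  22+ yr: 0.18 × 67.2 = 12.096
Post-stratified estimate = 58.444 → 58.4%.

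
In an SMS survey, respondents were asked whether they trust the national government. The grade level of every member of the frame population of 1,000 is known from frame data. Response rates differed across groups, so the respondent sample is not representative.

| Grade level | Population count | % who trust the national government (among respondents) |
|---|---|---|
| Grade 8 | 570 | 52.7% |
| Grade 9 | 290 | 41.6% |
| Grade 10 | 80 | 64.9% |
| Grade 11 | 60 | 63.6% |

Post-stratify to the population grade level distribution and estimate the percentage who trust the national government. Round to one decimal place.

Weight each group's respondent value by its population share:
  Grade 8: (570/1,000) × 52.7 = 30.039
  Grade 9: (290/1,000) × 41.6 = 12.064
  Grade 10: (80/1,000) × 64.9 = 5.192
  Grade 11: (60/1,000) × 63.6 = 3.816
Post-stratified estimate = 51.111 → 51.1%.

51.1%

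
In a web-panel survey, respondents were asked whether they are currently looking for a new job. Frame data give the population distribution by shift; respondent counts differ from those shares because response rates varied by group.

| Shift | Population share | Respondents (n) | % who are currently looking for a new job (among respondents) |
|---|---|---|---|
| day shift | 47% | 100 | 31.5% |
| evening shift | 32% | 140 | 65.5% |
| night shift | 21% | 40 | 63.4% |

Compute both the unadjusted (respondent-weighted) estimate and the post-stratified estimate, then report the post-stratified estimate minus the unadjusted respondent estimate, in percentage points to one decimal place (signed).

-4.0 percentage points

Without adjustment, the pooled respondent share is:
  (100/280)×31.5 + (140/280)×65.5 + (40/280)×63.4 = 53.0571%
Post-stratifying to population shares instead:
  0.47×31.5 + 0.32×65.5 + 0.21×63.4 = 49.079%
Difference = 49.079 − 53.0571 = -3.9781 pp.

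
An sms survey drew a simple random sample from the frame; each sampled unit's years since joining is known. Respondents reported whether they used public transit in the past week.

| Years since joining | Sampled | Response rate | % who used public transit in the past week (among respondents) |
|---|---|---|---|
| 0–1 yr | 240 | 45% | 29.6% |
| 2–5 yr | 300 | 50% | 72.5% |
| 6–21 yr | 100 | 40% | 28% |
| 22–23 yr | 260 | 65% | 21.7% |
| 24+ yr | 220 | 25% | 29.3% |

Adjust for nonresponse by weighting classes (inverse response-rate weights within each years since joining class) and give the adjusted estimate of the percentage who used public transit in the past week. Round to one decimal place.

Weighting each respondent by the inverse class response rate inflates each class back to its sampled size, so the class weight is n_sampled:
  0–1 yr: 240 × 29.6 = 7104
  2–5 yr: 300 × 72.5 = 21,750
  6–21 yr: 100 × 28 = 2800
  22–23 yr: 260 × 21.7 = 5642
  24+ yr: 220 × 29.3 = 6446
Adjusted estimate = 43,742 / 1,120 = 39.0554 → 39.1%.

39.1%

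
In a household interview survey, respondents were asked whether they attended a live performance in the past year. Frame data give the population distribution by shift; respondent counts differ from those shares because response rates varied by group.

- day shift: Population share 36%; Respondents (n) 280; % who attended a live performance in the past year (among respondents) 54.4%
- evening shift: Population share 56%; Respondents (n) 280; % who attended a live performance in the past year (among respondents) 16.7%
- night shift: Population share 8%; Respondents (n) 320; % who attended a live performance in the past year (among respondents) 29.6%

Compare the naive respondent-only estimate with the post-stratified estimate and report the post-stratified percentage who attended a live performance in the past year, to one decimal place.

31.3%

Naive respondent-only estimate (weights = respondent counts):
  (280/880)×54.4 + (280/880)×16.7 + (320/880)×29.6 = 33.3864%
Post-stratifying to population shares instead:
  0.36×54.4 + 0.56×16.7 + 0.08×29.6 = 31.304%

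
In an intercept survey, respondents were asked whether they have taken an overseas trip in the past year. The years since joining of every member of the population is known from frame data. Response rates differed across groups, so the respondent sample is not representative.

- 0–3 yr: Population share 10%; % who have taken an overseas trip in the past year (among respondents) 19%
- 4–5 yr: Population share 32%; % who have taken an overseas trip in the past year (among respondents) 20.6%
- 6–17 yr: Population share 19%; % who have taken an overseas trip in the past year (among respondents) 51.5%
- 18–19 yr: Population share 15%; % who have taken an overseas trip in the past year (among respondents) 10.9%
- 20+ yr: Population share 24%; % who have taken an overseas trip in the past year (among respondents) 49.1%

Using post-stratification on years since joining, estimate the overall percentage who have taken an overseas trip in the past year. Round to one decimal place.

Post-stratification weights by population share, not respondent share:
  0–3 yr: 0.1 × 19 = 1.9
  4–5 yr: 0.32 × 20.6 = 6.592
  6–17 yr: 0.19 × 51.5 = 9.785
  18–19 yr: 0.15 × 10.9 = 1.635
  20+ yr: 0.24 × 49.1 = 11.784
Post-stratified estimate = 31.696 → 31.7%.

31.7%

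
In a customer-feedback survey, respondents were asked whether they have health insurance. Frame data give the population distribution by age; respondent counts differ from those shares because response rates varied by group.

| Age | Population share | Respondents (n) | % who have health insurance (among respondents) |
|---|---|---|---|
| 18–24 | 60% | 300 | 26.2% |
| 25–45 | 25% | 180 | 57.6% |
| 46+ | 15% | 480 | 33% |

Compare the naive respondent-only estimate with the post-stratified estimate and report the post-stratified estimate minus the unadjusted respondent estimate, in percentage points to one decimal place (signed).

Without adjustment, the pooled respondent share is:
  (300/960)×26.2 + (180/960)×57.6 + (480/960)×33 = 35.4875%
Reweighting by population age shares:
  0.6×26.2 + 0.25×57.6 + 0.15×33 = 35.07%
Difference = 35.07 − 35.4875 = -0.4175 pp.

-0.4 percentage points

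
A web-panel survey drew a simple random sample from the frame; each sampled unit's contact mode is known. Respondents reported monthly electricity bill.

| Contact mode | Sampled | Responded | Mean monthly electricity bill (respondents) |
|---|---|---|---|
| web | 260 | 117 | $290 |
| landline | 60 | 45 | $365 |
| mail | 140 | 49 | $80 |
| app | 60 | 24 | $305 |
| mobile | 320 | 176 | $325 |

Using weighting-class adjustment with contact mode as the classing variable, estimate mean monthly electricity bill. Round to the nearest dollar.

$275

Response rates by class: web 117/260 = 45%, landline 45/60 = 75%, mail 49/140 = 35%, app 24/60 = 40%, mobile 176/320 = 55%.
Each respondent's weight = sampled/responded in their class; summing within a class gives n_sampled, so:
  web: 260 × 290 = 75,400
  landline: 60 × 365 = 21,900
  mail: 140 × 80 = 11,200
  app: 60 × 305 = 18,300
  mobile: 320 × 325 = 104,000
Adjusted estimate = 230,800 / 840 = 274.762 → $275.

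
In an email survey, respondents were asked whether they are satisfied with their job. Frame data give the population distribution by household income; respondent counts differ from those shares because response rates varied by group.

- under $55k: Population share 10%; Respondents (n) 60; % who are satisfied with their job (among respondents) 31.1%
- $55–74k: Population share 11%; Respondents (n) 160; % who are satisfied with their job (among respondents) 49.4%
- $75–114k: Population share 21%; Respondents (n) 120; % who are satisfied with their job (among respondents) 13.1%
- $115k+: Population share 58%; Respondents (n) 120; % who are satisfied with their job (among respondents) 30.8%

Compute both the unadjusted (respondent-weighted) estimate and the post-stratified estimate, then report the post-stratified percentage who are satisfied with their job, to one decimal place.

Naive respondent-only estimate (weights = respondent counts):
  (60/460)×31.1 + (160/460)×49.4 + (120/460)×13.1 + (120/460)×30.8 = 32.6913%
Post-stratifying to population shares instead:
  0.1×31.1 + 0.11×49.4 + 0.21×13.1 + 0.58×30.8 = 29.159%

29.2%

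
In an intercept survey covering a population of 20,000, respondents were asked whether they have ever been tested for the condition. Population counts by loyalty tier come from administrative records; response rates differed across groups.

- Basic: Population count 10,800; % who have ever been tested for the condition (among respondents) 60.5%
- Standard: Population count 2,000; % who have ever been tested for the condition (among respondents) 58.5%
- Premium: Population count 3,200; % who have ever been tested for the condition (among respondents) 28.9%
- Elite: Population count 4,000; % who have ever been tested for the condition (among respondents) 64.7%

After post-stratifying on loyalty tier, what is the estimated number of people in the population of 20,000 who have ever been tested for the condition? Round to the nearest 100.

11,200

Apply each group's respondent rate to its population count:
  Basic: 10,800 × 60.5% = 6534
  Standard: 2,000 × 58.5% = 1170
  Premium: 3,200 × 28.9% = 924.8
  Elite: 4,000 × 64.7% = 2588
Estimated total = 11216.8 → 11,200.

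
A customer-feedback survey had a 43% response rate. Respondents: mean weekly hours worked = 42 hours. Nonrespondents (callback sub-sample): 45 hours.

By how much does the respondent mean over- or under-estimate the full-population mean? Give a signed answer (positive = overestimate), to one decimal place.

Nonresponse fraction = 1 − 0.43 = 0.57.
Bias = (nonresponse fraction) × (respondent mean − nonrespondent mean)
     = 0.57 × (42 − 45) = 0.57 × -3 = -1.71.

-1.7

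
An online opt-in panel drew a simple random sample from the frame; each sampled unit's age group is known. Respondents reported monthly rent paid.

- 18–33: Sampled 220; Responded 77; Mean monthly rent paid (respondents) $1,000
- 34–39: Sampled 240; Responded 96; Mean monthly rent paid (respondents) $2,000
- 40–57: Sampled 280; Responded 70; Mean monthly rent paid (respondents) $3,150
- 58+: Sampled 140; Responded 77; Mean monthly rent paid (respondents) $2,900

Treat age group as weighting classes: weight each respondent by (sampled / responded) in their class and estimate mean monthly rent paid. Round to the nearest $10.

$2,260

Class response rates: 18–33 77/220 = 35%, 34–39 96/240 = 40%, 40–57 70/280 = 25%, 58+ 77/140 = 55%.
Weighting each respondent by the inverse class response rate inflates each class back to its sampled size, so the class weight is n_sampled:
  18–33: 220 × 1000 = 220,000
  34–39: 240 × 2000 = 480,000
  40–57: 280 × 3150 = 882,000
  58+: 140 × 2900 = 406,000
Adjusted estimate = 1,988,000 / 880 = 2259.09 → $2,260.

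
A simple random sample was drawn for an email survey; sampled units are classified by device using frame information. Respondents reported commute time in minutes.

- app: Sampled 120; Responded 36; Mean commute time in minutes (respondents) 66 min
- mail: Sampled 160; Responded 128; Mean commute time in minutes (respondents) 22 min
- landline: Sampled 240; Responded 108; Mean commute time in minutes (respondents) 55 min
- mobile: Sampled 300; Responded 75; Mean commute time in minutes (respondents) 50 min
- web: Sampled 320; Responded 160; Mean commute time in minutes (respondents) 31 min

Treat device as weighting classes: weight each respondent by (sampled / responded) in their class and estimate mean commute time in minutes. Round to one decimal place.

Class response rates: app 36/120 = 30%, mail 128/160 = 80%, landline 108/240 = 45%, mobile 75/300 = 25%, web 160/320 = 50%.
With weight = n_sampled/n_responded per class, the weighted class total is n_sampled:
  app: 120 × 66 = 7920
  mail: 160 × 22 = 3520
  landline: 240 × 55 = 13,200
  mobile: 300 × 50 = 15,000
  web: 320 × 31 = 9920
Adjusted estimate = 49,560 / 1,140 = 43.4737 → 43.5.

43.5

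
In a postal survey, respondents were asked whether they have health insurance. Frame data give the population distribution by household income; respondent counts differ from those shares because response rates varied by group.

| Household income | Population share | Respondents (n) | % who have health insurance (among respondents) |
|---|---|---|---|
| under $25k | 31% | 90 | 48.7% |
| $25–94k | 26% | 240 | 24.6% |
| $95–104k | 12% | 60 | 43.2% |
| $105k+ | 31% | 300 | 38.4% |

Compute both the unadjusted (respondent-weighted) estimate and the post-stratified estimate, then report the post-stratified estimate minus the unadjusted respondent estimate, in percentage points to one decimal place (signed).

+3.2 percentage points

Unadjusted (pooled respondent) estimate weights by respondent counts:
  (90/690)×48.7 + (240/690)×24.6 + (60/690)×43.2 + (300/690)×38.4 = 35.3609%
Reweighting by population household income shares:
  0.31×48.7 + 0.26×24.6 + 0.12×43.2 + 0.31×38.4 = 38.581%
Difference = 38.581 − 35.3609 = 3.2201 pp.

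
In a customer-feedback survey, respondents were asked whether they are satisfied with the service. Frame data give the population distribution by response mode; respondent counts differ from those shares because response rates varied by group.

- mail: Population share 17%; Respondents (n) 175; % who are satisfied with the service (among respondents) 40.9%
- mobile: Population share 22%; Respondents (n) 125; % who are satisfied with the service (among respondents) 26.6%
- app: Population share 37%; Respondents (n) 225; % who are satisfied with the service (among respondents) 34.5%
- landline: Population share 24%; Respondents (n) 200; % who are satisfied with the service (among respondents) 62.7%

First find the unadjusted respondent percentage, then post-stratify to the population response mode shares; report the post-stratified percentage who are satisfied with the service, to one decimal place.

Without adjustment, the pooled respondent share is:
  (175/725)×40.9 + (125/725)×26.6 + (225/725)×34.5 + (200/725)×62.7 = 42.4621%
Post-stratifying to population shares instead:
  0.17×40.9 + 0.22×26.6 + 0.37×34.5 + 0.24×62.7 = 40.618%

40.6%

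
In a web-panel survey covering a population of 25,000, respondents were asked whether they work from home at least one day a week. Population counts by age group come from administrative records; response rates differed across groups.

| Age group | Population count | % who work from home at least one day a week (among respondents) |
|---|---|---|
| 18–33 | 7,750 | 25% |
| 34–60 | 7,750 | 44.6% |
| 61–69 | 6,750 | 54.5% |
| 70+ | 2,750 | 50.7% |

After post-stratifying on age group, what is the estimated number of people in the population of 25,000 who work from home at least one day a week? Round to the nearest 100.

10,500

Estimated count per cell = population count × respondent percentage:
  18–33: 7,750 × 25% = 1937.5
  34–60: 7,750 × 44.6% = 3456.5
  61–69: 6,750 × 54.5% = 3678.75
  70+: 2,750 × 50.7% = 1394.25
Estimated total = 10,467 → 10,500.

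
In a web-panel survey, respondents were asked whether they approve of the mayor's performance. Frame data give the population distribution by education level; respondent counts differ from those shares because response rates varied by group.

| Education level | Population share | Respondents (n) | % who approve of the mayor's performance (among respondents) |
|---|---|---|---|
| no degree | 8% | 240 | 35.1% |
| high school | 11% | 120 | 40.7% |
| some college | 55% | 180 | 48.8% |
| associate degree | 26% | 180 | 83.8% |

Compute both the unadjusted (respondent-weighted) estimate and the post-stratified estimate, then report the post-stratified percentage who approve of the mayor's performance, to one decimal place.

Without adjustment, the pooled respondent share is:
  (240/720)×35.1 + (120/720)×40.7 + (180/720)×48.8 + (180/720)×83.8 = 51.6333%
Post-stratified estimate weights by population shares:
  0.08×35.1 + 0.11×40.7 + 0.55×48.8 + 0.26×83.8 = 55.913%

55.9%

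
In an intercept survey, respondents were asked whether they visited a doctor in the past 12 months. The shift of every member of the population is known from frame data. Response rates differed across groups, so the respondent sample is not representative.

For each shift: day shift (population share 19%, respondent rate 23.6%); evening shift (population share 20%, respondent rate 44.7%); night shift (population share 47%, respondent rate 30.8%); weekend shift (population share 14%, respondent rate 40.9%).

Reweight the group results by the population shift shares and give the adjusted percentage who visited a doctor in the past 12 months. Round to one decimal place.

Each cell contributes population-share × respondent value:
  day shift: 0.19 × 23.6 = 4.484
  evening shift: 0.2 × 44.7 = 8.94
  night shift: 0.47 × 30.8 = 14.476
  weekend shift: 0.14 × 40.9 = 5.726
Post-stratified estimate = 33.626 → 33.6%.

33.6%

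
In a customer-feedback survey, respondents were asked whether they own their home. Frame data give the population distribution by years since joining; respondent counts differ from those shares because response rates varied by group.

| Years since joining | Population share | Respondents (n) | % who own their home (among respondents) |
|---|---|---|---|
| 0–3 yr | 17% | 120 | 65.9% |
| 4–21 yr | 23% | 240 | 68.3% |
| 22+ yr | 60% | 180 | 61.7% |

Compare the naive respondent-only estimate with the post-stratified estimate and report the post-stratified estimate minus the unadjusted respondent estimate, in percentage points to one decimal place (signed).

-1.6 percentage points

Without adjustment, the pooled respondent share is:
  (120/540)×65.9 + (240/540)×68.3 + (180/540)×61.7 = 65.5667%
Reweighting by population years since joining shares:
  0.17×65.9 + 0.23×68.3 + 0.6×61.7 = 63.932%
Difference = 63.932 − 65.5667 = -1.6347 pp.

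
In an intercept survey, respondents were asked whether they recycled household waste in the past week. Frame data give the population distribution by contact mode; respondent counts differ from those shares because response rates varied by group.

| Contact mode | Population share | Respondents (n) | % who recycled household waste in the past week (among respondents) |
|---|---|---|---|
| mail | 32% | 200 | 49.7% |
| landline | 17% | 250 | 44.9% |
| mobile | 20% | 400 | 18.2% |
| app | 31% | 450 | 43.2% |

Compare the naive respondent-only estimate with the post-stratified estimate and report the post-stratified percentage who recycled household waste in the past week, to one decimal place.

40.6%

Unadjusted (pooled respondent) estimate weights by respondent counts:
  (200/1300)×49.7 + (250/1300)×44.9 + (400/1300)×18.2 + (450/1300)×43.2 = 36.8346%
Post-stratifying to population shares instead:
  0.32×49.7 + 0.17×44.9 + 0.2×18.2 + 0.31×43.2 = 40.569%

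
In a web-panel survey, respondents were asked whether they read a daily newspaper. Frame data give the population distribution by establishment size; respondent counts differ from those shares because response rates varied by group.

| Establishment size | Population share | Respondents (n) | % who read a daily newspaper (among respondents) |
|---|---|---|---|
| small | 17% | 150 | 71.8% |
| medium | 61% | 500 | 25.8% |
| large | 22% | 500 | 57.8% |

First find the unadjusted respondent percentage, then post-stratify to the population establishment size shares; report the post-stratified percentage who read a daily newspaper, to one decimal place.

40.7%

Naive respondent-only estimate (weights = respondent counts):
  (150/1150)×71.8 + (500/1150)×25.8 + (500/1150)×57.8 = 45.713%
Post-stratifying to population shares instead:
  0.17×71.8 + 0.61×25.8 + 0.22×57.8 = 40.66%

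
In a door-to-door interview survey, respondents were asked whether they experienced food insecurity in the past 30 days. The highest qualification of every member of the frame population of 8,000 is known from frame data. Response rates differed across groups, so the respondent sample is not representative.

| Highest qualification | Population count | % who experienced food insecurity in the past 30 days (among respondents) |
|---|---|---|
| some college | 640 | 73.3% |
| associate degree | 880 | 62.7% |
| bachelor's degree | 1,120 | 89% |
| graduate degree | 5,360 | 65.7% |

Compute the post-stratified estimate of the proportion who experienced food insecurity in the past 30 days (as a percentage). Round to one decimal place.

Weight each group's respondent value by its population share:
  some college: (640/8,000) × 73.3 = 5.864
  associate degree: (880/8,000) × 62.7 = 6.897
  bachelor's degree: (1,120/8,000) × 89 = 12.46
  graduate degree: (5,360/8,000) × 65.7 = 44.019
Post-stratified estimate = 69.24 → 69.2%.

69.2%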